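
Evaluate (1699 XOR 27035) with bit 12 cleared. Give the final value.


Step 1: 1699 ^ 27035 = 28472
Step 2: 28472 & ~(1 << 12) = 28472

28472


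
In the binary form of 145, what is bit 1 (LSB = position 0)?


0b10010001, position 1 = 0

0


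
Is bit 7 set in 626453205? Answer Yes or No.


0b100101010101101110101011010101, bit 7 = 1. Yes

Yes


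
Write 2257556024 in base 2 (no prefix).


2257556024 = 10000110100011111001001000111000 in binary

10000110100011111001001000111000


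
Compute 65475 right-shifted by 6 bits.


0b1111111111000011 >> 6 = 0b1111111111 = 1023

1023


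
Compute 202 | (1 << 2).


202 | (1 << 2) = 202 | 4 = 206

206


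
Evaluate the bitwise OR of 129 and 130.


0b10000001 | 0b10000010 = 0b10000011 = 131

131


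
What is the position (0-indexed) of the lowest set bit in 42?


0b101010. Lowest set bit at position 1

1


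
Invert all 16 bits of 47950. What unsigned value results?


47950 ^ 65535 = 17585

17585


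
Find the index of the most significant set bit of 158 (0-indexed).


0b10011110. Highest set bit at position 7

7


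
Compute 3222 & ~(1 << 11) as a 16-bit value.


3222 & ~(1 << 11) = 1174

1174


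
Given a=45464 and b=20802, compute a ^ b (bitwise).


45464 ^ 20802 = 57562

57562


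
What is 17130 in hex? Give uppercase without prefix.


17130 = 42EA hex

42EA


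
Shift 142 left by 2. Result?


0b10001110 << 2 = 0b1000111000 = 568

568


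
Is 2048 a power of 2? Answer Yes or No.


0b100000000000. Only one bit set => Yes

Yes


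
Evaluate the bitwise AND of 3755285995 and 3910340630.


0b11011111110101010001110111101011 & 0b11101001000100110001000000010110 = 0b11001001000100010001000000000010 = 3373338626

3373338626


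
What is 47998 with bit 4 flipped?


47998 ^ (1 << 4) = 47998 ^ 16 = 47982

47982


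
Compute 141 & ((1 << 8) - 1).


141 & 255 = 141

141


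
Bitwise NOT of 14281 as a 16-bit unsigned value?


~0b11011111001001 = 0b1100100000110110 = 51254 (16-bit unsigned)

51254


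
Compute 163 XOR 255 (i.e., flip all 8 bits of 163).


163 ^ 255 = 92

92


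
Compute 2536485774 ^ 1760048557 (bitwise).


0b10010111001011111011001110001110 ^ 0b1101000111010000011010110101101 = 0b11111111110001111000011000100011 = 4291266083

4291266083


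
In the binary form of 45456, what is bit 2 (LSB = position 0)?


0b1011000110010000, position 2 = 0

0


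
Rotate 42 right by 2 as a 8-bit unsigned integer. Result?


Rotate 0b101010 right by 2 (8-bit) = 0b10001010 = 138

138


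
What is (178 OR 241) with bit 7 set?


Step 1: 178 | 241 = 243
Step 2: 243 | (1 << 7) = 243 | 128 = 243

243


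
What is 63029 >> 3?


0b1111011000110101 >> 3 = 0b1111011000110 = 7878

7878


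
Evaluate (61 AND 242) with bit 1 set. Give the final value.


Step 1: 61 & 242 = 48
Step 2: 48 | (1 << 1) = 48 | 2 = 50

50


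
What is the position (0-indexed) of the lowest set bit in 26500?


0b110011110000100. Lowest set bit at position 2

2


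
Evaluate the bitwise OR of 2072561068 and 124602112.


0b1111011100010001100010110101100 | 0b111011011010100011100000000 = 0b1111111111011011100011110101100 = 2146289580

2146289580


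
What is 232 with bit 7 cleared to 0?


232 & ~(1 << 7) = 104

104


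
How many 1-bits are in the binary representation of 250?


0b11111010 has 6 set bits

6


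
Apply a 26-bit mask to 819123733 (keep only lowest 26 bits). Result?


819123733 & 67108863 = 13817365

13817365


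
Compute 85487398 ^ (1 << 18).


85487398 ^ (1 << 18) = 85487398 ^ 262144 = 85749542

85749542


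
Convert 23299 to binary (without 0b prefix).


23299 = 101101100000011 in binary

101101100000011


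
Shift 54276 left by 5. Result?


0b1101010000000100 << 5 = 0b110101000000010000000 = 1736832

1736832


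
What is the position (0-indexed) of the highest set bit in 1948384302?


0b1110100001000011111110000101110. Highest set bit at position 30

30


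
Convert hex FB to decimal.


FB hex = 251 decimal

251


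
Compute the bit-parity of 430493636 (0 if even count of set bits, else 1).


0b11001101010001100111111000100 has 15 ones => parity 1

1


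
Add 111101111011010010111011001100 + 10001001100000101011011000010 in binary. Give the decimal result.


111101111011010010111011001100 + 10001001100000101011011000010 = 1001111000111011000010110001110 = 1327334798

1327334798


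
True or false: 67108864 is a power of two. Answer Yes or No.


0b100000000000000000000000000. Only one bit set => Yes

Yes


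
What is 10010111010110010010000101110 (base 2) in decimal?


10010111010110010010000101110 in decimal = 317400110

317400110


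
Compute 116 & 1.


0b1110100 & 0b1 = 0b0 = 0

0


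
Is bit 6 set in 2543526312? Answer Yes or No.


0b10010111100110110010000110101000, bit 6 = 0. No

No


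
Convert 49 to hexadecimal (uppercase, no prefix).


49 = 31 hex

31


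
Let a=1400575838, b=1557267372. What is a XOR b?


1400575838 ^ 1557267372 = 262739186

262739186


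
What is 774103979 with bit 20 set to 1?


774103979 | (1 << 20) = 774103979 | 1048576 = 775152555

775152555


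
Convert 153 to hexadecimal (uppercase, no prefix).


153 = 99 hex

99


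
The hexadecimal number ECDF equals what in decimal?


ECDF hex = 60639 decimal

60639


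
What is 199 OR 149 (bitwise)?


0b11000111 | 0b10010101 = 0b11010111 = 215

215


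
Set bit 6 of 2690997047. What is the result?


2690997047 | (1 << 6) = 2690997047 | 64 = 2690997111

2690997111


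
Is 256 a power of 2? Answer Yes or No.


0b100000000. Only one bit set => Yes

Yes


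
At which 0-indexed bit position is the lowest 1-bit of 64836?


0b1111110101000100. Lowest set bit at position 2

2


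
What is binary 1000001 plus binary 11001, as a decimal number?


1000001 + 11001 = 1011010 = 90

90


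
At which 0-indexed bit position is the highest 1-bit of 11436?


0b10110010101100. Highest set bit at position 13

13


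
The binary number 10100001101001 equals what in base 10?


10100001101001 in decimal = 10345

10345


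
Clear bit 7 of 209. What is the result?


209 & ~(1 << 7) = 81

81


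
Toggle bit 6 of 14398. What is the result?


14398 ^ (1 << 6) = 14398 ^ 64 = 14462

14462


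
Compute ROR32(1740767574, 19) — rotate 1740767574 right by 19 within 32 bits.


Rotate 0b1100111110000100000000101010110 right by 19 (32-bit) = 0b1000000001010101100110011111000 = 1076546808

1076546808


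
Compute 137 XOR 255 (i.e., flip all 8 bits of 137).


137 ^ 255 = 118

118


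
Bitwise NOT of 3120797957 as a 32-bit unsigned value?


~0b10111010000000111001100100000101 = 0b1000101111111000110011011111010 = 1174169338 (32-bit unsigned)

1174169338


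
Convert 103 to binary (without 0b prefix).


103 = 1100111 in binary

1100111


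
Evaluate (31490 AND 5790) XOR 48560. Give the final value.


Step 1: 31490 & 5790 = 4610
Step 2: 4610 ^ 48560 = 44978

44978


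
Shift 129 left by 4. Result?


0b10000001 << 4 = 0b100000010000 = 2064

2064


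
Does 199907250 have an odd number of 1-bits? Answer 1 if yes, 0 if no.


0b1011111010100101011110110010 has 17 ones => parity 1

1


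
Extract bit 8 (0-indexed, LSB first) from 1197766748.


0b1000111011001000111100001011100, position 8 = 0

0


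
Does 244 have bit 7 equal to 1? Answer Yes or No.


0b11110100, bit 7 = 1. Yes

Yes


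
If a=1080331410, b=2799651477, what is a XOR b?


1080331410 ^ 2799651477 = 3871065607

3871065607


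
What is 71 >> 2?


0b1000111 >> 2 = 0b10001 = 17

17


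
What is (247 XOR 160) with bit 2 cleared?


Step 1: 247 ^ 160 = 87
Step 2: 87 & ~(1 << 2) = 83

83


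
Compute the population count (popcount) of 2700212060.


0b10100000111100011111011101011100 has 18 set bits

18


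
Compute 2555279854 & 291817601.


0b10011000010011100111100111101110 & 0b10001011001001100100010000001 = 0b10000010001000100100010000000 = 272910464

272910464


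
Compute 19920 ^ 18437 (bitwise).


0b100110111010000 ^ 0b100100000000101 = 0b10111010101 = 1493

1493


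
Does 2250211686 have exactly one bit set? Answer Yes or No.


0b10000110000111111000000101100110. Multiple bits set => No

No


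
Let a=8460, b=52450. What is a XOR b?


8460 ^ 52450 = 60910

60910


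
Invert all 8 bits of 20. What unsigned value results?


20 ^ 255 = 235

235


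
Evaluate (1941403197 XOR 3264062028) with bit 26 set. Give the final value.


Step 1: 1941403197 ^ 3264062028 = 2973422705
Step 2: 2973422705 | (1 << 26) = 2973422705 | 67108864 = 3040531569

3040531569


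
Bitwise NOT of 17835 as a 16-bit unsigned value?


~0b100010110101011 = 0b1011101001010100 = 47700 (16-bit unsigned)

47700


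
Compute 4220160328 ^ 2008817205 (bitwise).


0b11111011100010101000100101001000 ^ 0b1110111101111000001111000110101 = 0b10001100001101101001011101111101 = 2352387965

2352387965


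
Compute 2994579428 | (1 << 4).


2994579428 | (1 << 4) = 2994579428 | 16 = 2994579444

2994579444


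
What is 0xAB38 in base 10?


AB38 hex = 43832 decimal

43832


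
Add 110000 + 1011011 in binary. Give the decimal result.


110000 + 1011011 = 10001011 = 139

139


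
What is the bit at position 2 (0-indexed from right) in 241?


0b11110001, position 2 = 0

0


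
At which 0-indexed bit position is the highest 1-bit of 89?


0b1011001. Highest set bit at position 6

6


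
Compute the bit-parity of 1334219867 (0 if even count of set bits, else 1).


0b1001111100001101001010001011011 has 16 ones => parity 0

0


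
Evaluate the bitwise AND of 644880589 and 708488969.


0b100110011100000001100011001101 & 0b101010001110101010111100001001 = 0b100010001100000000100000001001 = 573573129

573573129


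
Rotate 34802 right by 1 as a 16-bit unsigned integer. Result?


Rotate 0b1000011111110010 right by 1 (16-bit) = 0b100001111111001 = 17401

17401


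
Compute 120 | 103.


0b1111000 | 0b1100111 = 0b1111111 = 127

127


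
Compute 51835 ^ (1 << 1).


51835 ^ (1 << 1) = 51835 ^ 2 = 51833

51833


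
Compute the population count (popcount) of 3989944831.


0b11101101110100011011100111111111 has 23 set bits

23


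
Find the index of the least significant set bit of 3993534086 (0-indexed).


0b11101110000010000111111010000110. Lowest set bit at position 1

1


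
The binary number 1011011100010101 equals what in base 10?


1011011100010101 in decimal = 46869

46869


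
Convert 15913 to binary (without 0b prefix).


15913 = 11111000101001 in binary

11111000101001


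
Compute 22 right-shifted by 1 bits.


0b10110 >> 1 = 0b1011 = 11

11


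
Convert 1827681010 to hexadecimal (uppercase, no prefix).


1827681010 = 6CF032F2 hex

6CF032F2


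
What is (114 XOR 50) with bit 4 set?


Step 1: 114 ^ 50 = 64
Step 2: 64 | (1 << 4) = 64 | 16 = 80

80


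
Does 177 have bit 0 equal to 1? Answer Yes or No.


0b10110001, bit 0 = 1. Yes

Yes


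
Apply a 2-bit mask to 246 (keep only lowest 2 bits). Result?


246 & 3 = 2

2


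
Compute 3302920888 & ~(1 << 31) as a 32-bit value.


3302920888 & ~(1 << 31) = 1155437240

1155437240


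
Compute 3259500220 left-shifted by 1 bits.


0b11000010010010000000011010111100 << 1 = 0b110000100100100000000110101111000 = 6519000440

6519000440


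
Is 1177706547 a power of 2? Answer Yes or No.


0b1000110001100100110000000110011. Multiple bits set => No

No


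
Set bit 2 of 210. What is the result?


210 | (1 << 2) = 210 | 4 = 214

214


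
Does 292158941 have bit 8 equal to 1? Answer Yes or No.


0b10001011010011111110111011101, bit 8 = 1. Yes

Yes


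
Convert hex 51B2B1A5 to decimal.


51B2B1A5 hex = 1370665381 decimal

1370665381


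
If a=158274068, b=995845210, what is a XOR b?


158274068 ^ 995845210 = 842298958

842298958


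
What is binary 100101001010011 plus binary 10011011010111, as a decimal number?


100101001010011 + 10011011010111 = 111000100101010 = 28970

28970


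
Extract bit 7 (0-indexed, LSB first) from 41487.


0b1010001000001111, position 7 = 0

0


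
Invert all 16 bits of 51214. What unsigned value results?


51214 ^ 65535 = 14321

14321


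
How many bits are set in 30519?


0b111011100110111 has 11 set bits

11


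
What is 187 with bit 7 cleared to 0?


187 & ~(1 << 7) = 59

59


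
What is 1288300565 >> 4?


0b1001100110010011110100000010101 >> 4 = 0b100110011001001111010000001 = 80518785

80518785


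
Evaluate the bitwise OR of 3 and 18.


0b11 | 0b10010 = 0b10011 = 19

19


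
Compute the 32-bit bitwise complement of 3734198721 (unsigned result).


~0b11011110100100110101100111000001 = 0b100001011011001010011000111110 = 560768574 (32-bit unsigned)

560768574


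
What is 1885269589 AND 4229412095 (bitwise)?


0b1110000010111101110111001010101 & 0b11111100000101111011010011111111 = 0b1110000000101101010010001010101 = 1880532053

1880532053


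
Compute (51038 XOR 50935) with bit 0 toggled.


Step 1: 51038 ^ 50935 = 425
Step 2: 425 ^ (1 << 0) = 425 ^ 1 = 424

424


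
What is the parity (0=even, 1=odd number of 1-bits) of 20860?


0b101000101111100 has 8 ones => parity 0

0


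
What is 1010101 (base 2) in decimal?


1010101 in decimal = 85

85


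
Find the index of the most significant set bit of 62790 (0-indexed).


0b1111010101000110. Highest set bit at position 15

15


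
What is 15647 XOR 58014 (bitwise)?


0b11110100011111 ^ 0b1110001010011110 = 0b1101111110000001 = 57217

57217


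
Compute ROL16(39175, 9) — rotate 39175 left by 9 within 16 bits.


Rotate 0b1001100100000111 left by 9 (16-bit) = 0b111100110010 = 3890

3890


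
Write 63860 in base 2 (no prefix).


63860 = 1111100101110100 in binary

1111100101110100


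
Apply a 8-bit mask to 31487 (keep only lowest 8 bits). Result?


31487 & 255 = 255

255


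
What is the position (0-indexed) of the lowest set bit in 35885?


0b1000110000101101. Lowest set bit at position 0

0


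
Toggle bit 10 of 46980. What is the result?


46980 ^ (1 << 10) = 46980 ^ 1024 = 45956

45956


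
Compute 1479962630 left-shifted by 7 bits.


0b1011000001101100111000000000110 << 7 = 0b10110000011011001110000000001100000000 = 189435216640

189435216640


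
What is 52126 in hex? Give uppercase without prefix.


52126 = CB9E hex

CB9E


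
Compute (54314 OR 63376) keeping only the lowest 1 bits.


Step 1: 54314 | 63376 = 63418
Step 2: 63418 & 1 = 0

0


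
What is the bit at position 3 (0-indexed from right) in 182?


0b10110110, position 3 = 0

0


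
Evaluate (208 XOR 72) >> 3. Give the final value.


Step 1: 208 ^ 72 = 152
Step 2: 152 >> 3 = 19

19


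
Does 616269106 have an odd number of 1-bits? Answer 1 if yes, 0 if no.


0b100100101110111000010100110010 has 14 ones => parity 0

0


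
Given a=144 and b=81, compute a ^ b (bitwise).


144 ^ 81 = 193

193


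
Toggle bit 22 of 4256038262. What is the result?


4256038262 ^ (1 << 22) = 4256038262 ^ 4194304 = 4260232566

4260232566


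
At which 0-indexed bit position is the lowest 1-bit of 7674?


0b1110111111010. Lowest set bit at position 1

1


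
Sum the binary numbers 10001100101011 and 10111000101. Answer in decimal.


10001100101011 + 10111000101 = 10100011110000 = 10480

10480


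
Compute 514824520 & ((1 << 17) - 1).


514824520 & 131071 = 104776

104776


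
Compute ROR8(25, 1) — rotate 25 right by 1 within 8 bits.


Rotate 0b11001 right by 1 (8-bit) = 0b10001100 = 140

140


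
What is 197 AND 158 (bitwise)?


0b11000101 & 0b10011110 = 0b10000100 = 132

132


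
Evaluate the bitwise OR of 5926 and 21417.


0b1011100100110 | 0b101001110101001 = 0b101011110101111 = 22447

22447


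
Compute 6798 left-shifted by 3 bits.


0b1101010001110 << 3 = 0b1101010001110000 = 54384

54384


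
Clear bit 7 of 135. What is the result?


135 & ~(1 << 7) = 7

7


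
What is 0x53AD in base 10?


53AD hex = 21421 decimal

21421


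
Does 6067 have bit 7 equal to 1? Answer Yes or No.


0b1011110110011, bit 7 = 1. Yes

Yes


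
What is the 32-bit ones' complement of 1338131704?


1338131704 ^ 4294967295 = 2956835591

2956835591


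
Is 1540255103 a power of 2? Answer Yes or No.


0b1011011110011100110110101111111. Multiple bits set => No

No


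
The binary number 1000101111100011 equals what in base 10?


1000101111100011 in decimal = 35811

35811


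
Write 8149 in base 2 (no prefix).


8149 = 1111111010101 in binary

1111111010101


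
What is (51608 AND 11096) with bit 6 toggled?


Step 1: 51608 & 11096 = 2328
Step 2: 2328 ^ (1 << 6) = 2328 ^ 64 = 2392

2392


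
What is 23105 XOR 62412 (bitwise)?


0b101101001000001 ^ 0b1111001111001100 = 0b1010100110001101 = 43405

43405


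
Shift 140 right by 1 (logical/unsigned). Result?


0b10001100 >> 1 = 0b1000110 = 70

70


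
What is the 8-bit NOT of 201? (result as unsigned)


~0b11001001 = 0b110110 = 54 (8-bit unsigned)

54


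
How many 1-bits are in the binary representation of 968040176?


0b111001101100110001111011110000 has 17 set bits

17


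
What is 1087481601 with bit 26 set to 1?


1087481601 | (1 << 26) = 1087481601 | 67108864 = 1154590465

1154590465


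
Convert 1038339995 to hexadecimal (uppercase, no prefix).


1038339995 = 3DE3CF9B hex

3DE3CF9B


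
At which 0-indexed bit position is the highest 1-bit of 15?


0b1111. Highest set bit at position 3

3


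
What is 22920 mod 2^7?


22920 & 127 = 8

8


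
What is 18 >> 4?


0b10010 >> 4 = 0b1 = 1

1


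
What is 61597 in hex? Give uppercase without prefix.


61597 = F09D hex

F09D


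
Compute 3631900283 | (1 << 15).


3631900283 | (1 << 15) = 3631900283 | 32768 = 3631933051

3631933051


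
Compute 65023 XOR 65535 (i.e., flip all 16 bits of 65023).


65023 ^ 65535 = 512

512


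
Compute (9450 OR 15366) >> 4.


Step 1: 9450 | 15366 = 15598
Step 2: 15598 >> 4 = 974

974


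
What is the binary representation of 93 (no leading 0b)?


93 = 1011101 in binary

1011101


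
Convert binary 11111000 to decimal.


11111000 in decimal = 248

248


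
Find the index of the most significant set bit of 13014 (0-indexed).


0b11001011010110. Highest set bit at position 13

13


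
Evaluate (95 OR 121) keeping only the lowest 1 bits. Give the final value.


Step 1: 95 | 121 = 127
Step 2: 127 & 1 = 1

1


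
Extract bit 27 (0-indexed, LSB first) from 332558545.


0b10011110100100111000011010001, position 27 = 0

0


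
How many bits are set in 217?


0b11011001 has 5 set bits

5


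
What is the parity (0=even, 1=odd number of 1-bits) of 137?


0b10001001 has 3 ones => parity 1

1


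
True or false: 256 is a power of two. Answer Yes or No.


0b100000000. Only one bit set => Yes

Yes


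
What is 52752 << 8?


0b1100111000010000 << 8 = 0b110011100001000000000000 = 13504512

13504512


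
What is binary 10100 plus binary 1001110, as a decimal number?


10100 + 1001110 = 1100010 = 98

98


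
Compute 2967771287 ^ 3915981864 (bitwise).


0b10110000111001001001100010010111 ^ 0b11101001011010010010010000101000 = 0b1011001100011011011110010111111 = 1502461119

1502461119


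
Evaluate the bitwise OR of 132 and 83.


0b10000100 | 0b1010011 = 0b11010111 = 215

215


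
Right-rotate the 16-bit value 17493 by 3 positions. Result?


Rotate 0b100010001010101 right by 3 (16-bit) = 0b1010100010001010 = 43146

43146


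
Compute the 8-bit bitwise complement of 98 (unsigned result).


~0b1100010 = 0b10011101 = 157 (8-bit unsigned)

157


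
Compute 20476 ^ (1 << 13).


20476 ^ (1 << 13) = 20476 ^ 8192 = 28668

28668


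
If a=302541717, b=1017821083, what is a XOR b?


302541717 ^ 1017821083 = 782425102

782425102


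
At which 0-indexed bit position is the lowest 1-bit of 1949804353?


0b1110100001101111010011101000001. Lowest set bit at position 0

0


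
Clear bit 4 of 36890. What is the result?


36890 & ~(1 << 4) = 36874

36874


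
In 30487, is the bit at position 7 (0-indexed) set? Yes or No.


0b111011100010111, bit 7 = 0. No

No


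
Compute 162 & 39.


0b10100010 & 0b100111 = 0b100010 = 34

34


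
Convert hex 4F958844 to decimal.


4F958844 hex = 1335199812 decimal

1335199812


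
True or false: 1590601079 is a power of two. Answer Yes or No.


0b1011110110011101010010101110111. Multiple bits set => No

No


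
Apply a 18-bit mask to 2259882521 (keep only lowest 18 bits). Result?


2259882521 & 262143 = 201241

201241


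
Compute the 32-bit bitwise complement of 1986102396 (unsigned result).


~0b1110110011000011000010001111100 = 0b10001001100111100111101110000011 = 2308864899 (32-bit unsigned)

2308864899


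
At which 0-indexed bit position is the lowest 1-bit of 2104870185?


0b1111101011101011100010100101001. Lowest set bit at position 0

0


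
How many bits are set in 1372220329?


0b1010001110010100110101110101001 has 16 set bits

16


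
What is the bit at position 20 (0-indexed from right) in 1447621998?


0b1010110010010001111010101101110, position 20 = 0

0


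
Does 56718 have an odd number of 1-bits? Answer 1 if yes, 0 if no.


0b1101110110001110 has 10 ones => parity 0

0


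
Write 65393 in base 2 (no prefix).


65393 = 1111111101110001 in binary

1111111101110001


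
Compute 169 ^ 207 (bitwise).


0b10101001 ^ 0b11001111 = 0b1100110 = 102

102


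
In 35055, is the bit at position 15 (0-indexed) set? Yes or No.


0b1000100011101111, bit 15 = 1. Yes

Yes


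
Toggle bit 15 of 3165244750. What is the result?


3165244750 ^ (1 << 15) = 3165244750 ^ 32768 = 3165211982

3165211982


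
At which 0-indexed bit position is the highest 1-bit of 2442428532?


0b10010001100101001000000001110100. Highest set bit at position 31

31


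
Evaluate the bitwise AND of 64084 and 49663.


0b1111101001010100 & 0b1100000111111111 = 0b1100000001010100 = 49236

49236


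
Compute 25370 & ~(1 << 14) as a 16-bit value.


25370 & ~(1 << 14) = 8986

8986


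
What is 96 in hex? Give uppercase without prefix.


96 = 60 hex

60


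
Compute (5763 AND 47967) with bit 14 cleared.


Step 1: 5763 & 47967 = 4611
Step 2: 4611 & ~(1 << 14) = 4611

4611


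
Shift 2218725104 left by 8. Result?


0b10000100001111110000111011110000 << 8 = 0b1000010000111111000011101111000000000000 = 567993626624

567993626624


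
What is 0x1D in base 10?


1D hex = 29 decimal

29


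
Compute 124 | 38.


0b1111100 | 0b100110 = 0b1111110 = 126

126


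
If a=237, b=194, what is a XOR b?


237 ^ 194 = 47

47


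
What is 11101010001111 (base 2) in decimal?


11101010001111 in decimal = 14991

14991


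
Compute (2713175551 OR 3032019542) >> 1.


Step 1: 2713175551 | 3032019542 = 3049256959
Step 2: 3049256959 >> 1 = 1524628479

1524628479


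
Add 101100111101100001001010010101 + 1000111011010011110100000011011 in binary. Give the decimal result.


101100111101100001001010010101 + 1000111011010011110100000011011 = 1110100010111111111101010110000 = 1952447152

1952447152


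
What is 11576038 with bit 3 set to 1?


11576038 | (1 << 3) = 11576038 | 8 = 11576046

11576046


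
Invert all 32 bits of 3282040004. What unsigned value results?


3282040004 ^ 4294967295 = 1012927291

1012927291


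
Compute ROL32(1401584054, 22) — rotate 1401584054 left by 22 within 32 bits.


Rotate 0b1010011100010100111100110110110 left by 22 (32-bit) = 0b1101101100101001110001010011110 = 1838473886

1838473886


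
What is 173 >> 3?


0b10101101 >> 3 = 0b10101 = 21

21


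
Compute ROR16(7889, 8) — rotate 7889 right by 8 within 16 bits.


Rotate 0b1111011010001 right by 8 (16-bit) = 0b1101000100011110 = 53534

53534


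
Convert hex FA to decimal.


FA hex = 250 decimal

250


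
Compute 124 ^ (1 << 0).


124 ^ (1 << 0) = 124 ^ 1 = 125

125


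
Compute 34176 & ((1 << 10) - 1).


34176 & 1023 = 384

384


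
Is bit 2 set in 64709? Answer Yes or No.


0b1111110011000101, bit 2 = 1. Yes

Yes


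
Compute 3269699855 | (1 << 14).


3269699855 | (1 << 14) = 3269699855 | 16384 = 3269716239

3269716239


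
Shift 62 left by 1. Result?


0b111110 << 1 = 0b1111100 = 124

124


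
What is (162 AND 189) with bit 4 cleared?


Step 1: 162 & 189 = 160
Step 2: 160 & ~(1 << 4) = 160

160


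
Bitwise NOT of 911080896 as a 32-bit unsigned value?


~0b110110010011011111110111000000 = 0b11001001101100100000001000111111 = 3383886399 (32-bit unsigned)

3383886399


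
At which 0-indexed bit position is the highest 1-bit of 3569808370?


0b11010100110001101111001111110010. Highest set bit at position 31

31


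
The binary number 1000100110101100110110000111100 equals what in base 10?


1000100110101100110110000111100 in decimal = 1154903100

1154903100


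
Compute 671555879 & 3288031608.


0b101000000001110010000100100111 & 0b11000011111110110110000101111000 = 0b110010000100100000 = 205088

205088


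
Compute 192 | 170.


0b11000000 | 0b10101010 = 0b11101010 = 234

234


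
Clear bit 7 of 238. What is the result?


238 & ~(1 << 7) = 110

110


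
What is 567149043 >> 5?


0b100001110011100000000111110011 >> 5 = 0b1000011100111000000001111 = 17723407

17723407


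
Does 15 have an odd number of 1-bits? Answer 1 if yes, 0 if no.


0b1111 has 4 ones => parity 0

0


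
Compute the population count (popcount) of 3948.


0b111101101100 has 8 set bits

8


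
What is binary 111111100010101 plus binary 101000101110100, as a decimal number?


111111100010101 + 101000101110100 = 1101000010001001 = 53385

53385


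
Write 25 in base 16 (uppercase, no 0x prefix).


25 = 19 hex

19


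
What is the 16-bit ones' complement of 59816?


59816 ^ 65535 = 5719

5719


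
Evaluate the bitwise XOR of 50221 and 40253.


0b1100010000101101 ^ 0b1001110100111101 = 0b101100100010000 = 22800

22800


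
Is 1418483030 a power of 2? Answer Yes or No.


0b1010100100011000101010101010110. Multiple bits set => No

No


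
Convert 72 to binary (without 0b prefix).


72 = 1001000 in binary

1001000


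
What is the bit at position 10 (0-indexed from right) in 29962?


0b111010100001010, position 10 = 1

1


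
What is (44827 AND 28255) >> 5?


Step 1: 44827 & 28255 = 11803
Step 2: 11803 >> 5 = 368

368


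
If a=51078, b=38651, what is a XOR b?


51078 ^ 38651 = 20861

20861


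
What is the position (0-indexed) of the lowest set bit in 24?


0b11000. Lowest set bit at position 3

3


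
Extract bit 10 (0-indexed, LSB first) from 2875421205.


0b10101011011000110111001000010101, position 10 = 0

0


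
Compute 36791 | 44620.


0b1000111110110111 | 0b1010111001001100 = 0b1010111111111111 = 45055

45055


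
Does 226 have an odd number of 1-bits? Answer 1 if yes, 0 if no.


0b11100010 has 4 ones => parity 0

0


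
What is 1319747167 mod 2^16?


1319747167 & 65535 = 48735

48735


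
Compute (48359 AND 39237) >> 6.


Step 1: 48359 & 39237 = 38981
Step 2: 38981 >> 6 = 609

609


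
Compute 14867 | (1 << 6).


14867 | (1 << 6) = 14867 | 64 = 14931

14931


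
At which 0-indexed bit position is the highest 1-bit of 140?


0b10001100. Highest set bit at position 7

7


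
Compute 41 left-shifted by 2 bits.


0b101001 << 2 = 0b10100100 = 164

164


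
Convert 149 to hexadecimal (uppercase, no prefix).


149 = 95 hex

95


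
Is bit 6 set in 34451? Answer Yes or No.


0b1000011010010011, bit 6 = 0. No

No


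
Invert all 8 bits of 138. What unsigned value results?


138 ^ 255 = 117

117


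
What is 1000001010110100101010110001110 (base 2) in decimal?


1000001010110100101010110001110 in decimal = 1096439182

1096439182


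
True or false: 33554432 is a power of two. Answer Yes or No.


0b10000000000000000000000000. Only one bit set => Yes

Yes


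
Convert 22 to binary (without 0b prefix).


22 = 10110 in binary

10110


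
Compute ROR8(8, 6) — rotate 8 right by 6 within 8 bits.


Rotate 0b1000 right by 6 (8-bit) = 0b100000 = 32

32


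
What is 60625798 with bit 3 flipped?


60625798 ^ (1 << 3) = 60625798 ^ 8 = 60625806

60625806


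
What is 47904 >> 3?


0b1011101100100000 >> 3 = 0b1011101100100 = 5988

5988


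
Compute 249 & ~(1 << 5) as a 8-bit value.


249 & ~(1 << 5) = 217

217


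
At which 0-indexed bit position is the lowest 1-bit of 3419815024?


0b11001011110101100011110001110000. Lowest set bit at position 4

4


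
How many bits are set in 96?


0b1100000 has 2 set bits

2


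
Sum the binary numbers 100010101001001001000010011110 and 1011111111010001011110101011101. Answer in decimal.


100010101001001001000010011110 + 1011111111010001011110101011101 = 10000010100011010100110111111011 = 2190298619

2190298619


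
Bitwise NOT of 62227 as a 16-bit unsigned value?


~0b1111001100010011 = 0b110011101100 = 3308 (16-bit unsigned)

3308


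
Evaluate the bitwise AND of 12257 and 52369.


0b10111111100001 & 0b1100110010010001 = 0b110010000001 = 3201

3201


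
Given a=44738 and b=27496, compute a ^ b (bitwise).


44738 ^ 27496 = 50602

50602


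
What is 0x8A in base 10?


8A hex = 138 decimal

138


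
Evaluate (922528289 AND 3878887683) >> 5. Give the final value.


Step 1: 922528289 & 3878887683 = 640688129
Step 2: 640688129 >> 5 = 20021504

20021504


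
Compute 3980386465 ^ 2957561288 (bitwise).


0b11101101001111111110000010100001 ^ 0b10110000010010001100110111001000 = 0b1011101011101110010110101101001 = 1568091497

1568091497


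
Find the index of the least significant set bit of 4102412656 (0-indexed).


0b11110100100001011101100101110000. Lowest set bit at position 4

4


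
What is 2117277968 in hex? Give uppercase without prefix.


2117277968 = 7E331910 hex

7E331910


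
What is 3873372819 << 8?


0b11100110110111101111101010010011 << 8 = 0b1110011011011110111110101001001100000000 = 991583441664

991583441664


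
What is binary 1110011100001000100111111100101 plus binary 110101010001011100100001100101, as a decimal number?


1110011100001000100111111100101 + 110101010001011100100001100101 = 10101000110010100001100001001010 = 2831816778

2831816778


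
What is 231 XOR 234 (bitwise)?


0b11100111 ^ 0b11101010 = 0b1101 = 13

13


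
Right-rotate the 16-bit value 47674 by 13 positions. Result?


Rotate 0b1011101000111010 right by 13 (16-bit) = 0b1101000111010101 = 53717

53717


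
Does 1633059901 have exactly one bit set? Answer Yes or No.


0b1100001010101101000010000111101. Multiple bits set => No

No


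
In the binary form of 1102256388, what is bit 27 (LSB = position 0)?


0b1000001101100110001100100000100, position 27 = 0

0


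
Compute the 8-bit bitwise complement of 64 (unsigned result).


~0b1000000 = 0b10111111 = 191 (8-bit unsigned)

191


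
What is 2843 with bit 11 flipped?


2843 ^ (1 << 11) = 2843 ^ 2048 = 795

795


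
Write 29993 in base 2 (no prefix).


29993 = 111010100101001 in binary

111010100101001


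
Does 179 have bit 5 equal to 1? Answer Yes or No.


0b10110011, bit 5 = 1. Yes

Yes


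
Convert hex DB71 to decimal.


DB71 hex = 56177 decimal

56177


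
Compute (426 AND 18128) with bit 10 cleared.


Step 1: 426 & 18128 = 128
Step 2: 128 & ~(1 << 10) = 128

128


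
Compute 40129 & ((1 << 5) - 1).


40129 & 31 = 1

1


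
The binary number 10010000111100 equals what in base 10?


10010000111100 in decimal = 9276

9276


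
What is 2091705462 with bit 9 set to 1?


2091705462 | (1 << 9) = 2091705462 | 512 = 2091705974

2091705974


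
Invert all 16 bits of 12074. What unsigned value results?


12074 ^ 65535 = 53461

53461


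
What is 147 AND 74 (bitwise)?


0b10010011 & 0b1001010 = 0b10 = 2

2


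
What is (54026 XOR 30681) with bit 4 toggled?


Step 1: 54026 ^ 30681 = 42195
Step 2: 42195 ^ (1 << 4) = 42195 ^ 16 = 42179

42179


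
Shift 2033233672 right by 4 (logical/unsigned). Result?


0b1111001001100001010111100001000 >> 4 = 0b111100100110000101011110000 = 127077104

127077104


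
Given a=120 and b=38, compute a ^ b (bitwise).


120 ^ 38 = 94

94


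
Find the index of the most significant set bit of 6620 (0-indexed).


0b1100111011100. Highest set bit at position 12

12


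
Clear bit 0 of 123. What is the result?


123 & ~(1 << 0) = 122

122


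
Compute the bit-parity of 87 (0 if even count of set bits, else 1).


0b1010111 has 5 ones => parity 1

1


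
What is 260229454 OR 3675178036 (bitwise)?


0b1111100000101100100101001110 | 0b11011011000011101100010000110100 = 0b11011111100011101100110101111110 = 3750677886

3750677886


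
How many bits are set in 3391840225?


0b11001010001010110101111111100001 has 18 set bits

18


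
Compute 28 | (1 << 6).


28 | (1 << 6) = 28 | 64 = 92

92


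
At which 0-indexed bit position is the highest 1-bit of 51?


0b110011. Highest set bit at position 5

5


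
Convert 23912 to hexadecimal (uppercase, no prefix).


23912 = 5D68 hex

5D68


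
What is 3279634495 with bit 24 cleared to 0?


3279634495 & ~(1 << 24) = 3262857279

3262857279


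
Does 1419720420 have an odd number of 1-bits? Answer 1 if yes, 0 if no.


0b1010100100111110011011011100100 has 17 ones => parity 1

1


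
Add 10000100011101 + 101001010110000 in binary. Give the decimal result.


10000100011101 + 101001010110000 = 111001111001101 = 29645

29645


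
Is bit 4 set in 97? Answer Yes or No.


0b1100001, bit 4 = 0. No

No


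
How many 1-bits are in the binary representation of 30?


0b11110 has 4 set bits

4


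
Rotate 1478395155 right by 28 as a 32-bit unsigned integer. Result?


Rotate 0b1011000000111101000010100010011 right by 28 (32-bit) = 0b10000001111010000101000100110101 = 2179486005

2179486005


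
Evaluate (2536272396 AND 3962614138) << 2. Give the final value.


Step 1: 2536272396 & 3962614138 = 2216701960
Step 2: 2216701960 << 2 = 8866807840

8866807840


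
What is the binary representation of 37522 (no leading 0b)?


37522 = 1001001010010010 in binary

1001001010010010


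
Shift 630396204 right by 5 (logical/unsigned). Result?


0b100101100100110001010100101100 >> 5 = 0b1001011001001100010101001 = 19699881

19699881


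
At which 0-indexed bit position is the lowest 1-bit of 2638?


0b101001001110. Lowest set bit at position 1

1


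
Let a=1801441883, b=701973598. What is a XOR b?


1801441883 ^ 701973598 = 1116247557

1116247557


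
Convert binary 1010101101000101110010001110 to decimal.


1010101101000101110010001110 in decimal = 179592334

179592334


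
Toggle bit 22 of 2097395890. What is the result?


2097395890 ^ (1 << 22) = 2097395890 ^ 4194304 = 2101590194

2101590194


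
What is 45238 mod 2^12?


45238 & 4095 = 182

182


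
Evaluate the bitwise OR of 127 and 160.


0b1111111 | 0b10100000 = 0b11111111 = 255

255


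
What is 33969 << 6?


0b1000010010110001 << 6 = 0b1000010010110001000000 = 2174016

2174016


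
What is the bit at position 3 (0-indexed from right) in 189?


0b10111101, position 3 = 1

1


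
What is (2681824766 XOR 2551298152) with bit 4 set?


Step 1: 2681824766 ^ 2551298152 = 130604438
Step 2: 130604438 | (1 << 4) = 130604438 | 16 = 130604438

130604438


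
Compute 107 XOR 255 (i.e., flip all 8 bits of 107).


107 ^ 255 = 148

148


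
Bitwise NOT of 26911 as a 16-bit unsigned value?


~0b110100100011111 = 0b1001011011100000 = 38624 (16-bit unsigned)

38624


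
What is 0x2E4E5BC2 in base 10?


2E4E5BC2 hex = 776887234 decimal

776887234


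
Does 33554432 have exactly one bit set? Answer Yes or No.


0b10000000000000000000000000. Only one bit set => Yes

Yes


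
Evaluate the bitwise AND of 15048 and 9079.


0b11101011001000 & 0b10001101110111 = 0b10001001000000 = 8768

8768


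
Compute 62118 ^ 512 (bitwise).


0b1111001010100110 ^ 0b1000000000 = 0b1111000010100110 = 61606

61606


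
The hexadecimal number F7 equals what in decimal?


F7 hex = 247 decimal

247


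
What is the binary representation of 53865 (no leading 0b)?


53865 = 1101001001101001 in binary

1101001001101001


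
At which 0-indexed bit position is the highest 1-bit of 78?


0b1001110. Highest set bit at position 6

6


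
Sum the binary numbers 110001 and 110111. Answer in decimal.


110001 + 110111 = 1101000 = 104

104


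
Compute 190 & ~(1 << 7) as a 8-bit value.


190 & ~(1 << 7) = 62

62


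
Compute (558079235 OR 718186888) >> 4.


Step 1: 558079235 | 718186888 = 735034763
Step 2: 735034763 >> 4 = 45939672

45939672


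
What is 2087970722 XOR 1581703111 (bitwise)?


0b1111100011100111110011110100010 ^ 0b1011110010001101101111111000111 = 0b100010001101010011100001100101 = 573913189

573913189


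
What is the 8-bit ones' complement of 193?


193 ^ 255 = 62

62


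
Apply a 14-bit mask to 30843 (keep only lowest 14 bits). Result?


30843 & 16383 = 14459

14459


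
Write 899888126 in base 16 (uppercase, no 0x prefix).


899888126 = 35A333FE hex

35A333FE


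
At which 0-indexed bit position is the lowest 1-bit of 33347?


0b1000001001000011. Lowest set bit at position 0

0


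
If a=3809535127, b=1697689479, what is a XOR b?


3809535127 ^ 1697689479 = 2250263312

2250263312


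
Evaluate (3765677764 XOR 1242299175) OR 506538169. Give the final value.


Step 1: 3765677764 ^ 1242299175 = 2860013027
Step 2: 2860013027 | 506538169 = 3195633147

3195633147


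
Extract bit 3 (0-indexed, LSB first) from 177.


0b10110001, position 3 = 0

0


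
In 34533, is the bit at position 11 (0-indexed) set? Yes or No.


0b1000011011100101, bit 11 = 0. No

No


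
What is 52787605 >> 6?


0b11001001010111100110010101 >> 6 = 0b11001001010111100110 = 824806

824806


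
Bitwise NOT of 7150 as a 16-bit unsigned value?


~0b1101111101110 = 0b1110010000010001 = 58385 (16-bit unsigned)

58385


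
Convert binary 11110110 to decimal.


11110110 in decimal = 246

246


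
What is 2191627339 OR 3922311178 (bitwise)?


0b10000010101000011001010001001011 | 0b11101001110010011011100000001010 = 0b11101011111010011011110001001011 = 3957963851

3957963851
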